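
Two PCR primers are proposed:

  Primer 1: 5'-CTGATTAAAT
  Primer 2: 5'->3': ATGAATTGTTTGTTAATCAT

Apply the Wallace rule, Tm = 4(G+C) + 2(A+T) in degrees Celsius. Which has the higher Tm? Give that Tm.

Primer 2, 48°C

Primer 1: A+T=8, G+C=2 → Tm = 2(8)+4(2) = 24°C
Primer 2: A+T=16, G+C=4 → Tm = 2(16)+4(4) = 48°C
24°C vs 48°C → primer 2 is higher.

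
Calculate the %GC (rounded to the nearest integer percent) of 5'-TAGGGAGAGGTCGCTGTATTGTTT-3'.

Counting bases: A=4, T=9, G=9, C=2
G+C = 9 + 2 = 11 out of 24 bases
%GC = 11/24 × 100 = 45.83% ≈ 46%

46%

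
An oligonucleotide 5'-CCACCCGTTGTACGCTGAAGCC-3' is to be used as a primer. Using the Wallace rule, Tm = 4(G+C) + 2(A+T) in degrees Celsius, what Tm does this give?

72°C

Counting bases: C=9, T=4, G=5, A=4
AT pairs contribute 8, GC pairs contribute 14.
Tm = 4·14 + 2·8 = 56 + 16 = 72°C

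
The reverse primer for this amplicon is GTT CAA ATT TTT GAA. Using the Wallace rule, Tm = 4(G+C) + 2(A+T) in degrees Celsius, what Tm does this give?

36°C

T=7, G=2, C=1, A=5
AT pairs contribute 12, GC pairs contribute 3.
Tm = 4·3 + 2·12 = 12 + 24 = 36°C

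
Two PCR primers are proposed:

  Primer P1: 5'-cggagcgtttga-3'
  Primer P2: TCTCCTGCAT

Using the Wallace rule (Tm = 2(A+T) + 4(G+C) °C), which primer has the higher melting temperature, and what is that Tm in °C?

Primer P1, 38°C

Primer P1: A+T=5, G+C=7 → Tm = 2(5)+4(7) = 38°C
Primer P2: A+T=5, G+C=5 → Tm = 2(5)+4(5) = 30°C
38°C vs 30°C → primer P1 is higher.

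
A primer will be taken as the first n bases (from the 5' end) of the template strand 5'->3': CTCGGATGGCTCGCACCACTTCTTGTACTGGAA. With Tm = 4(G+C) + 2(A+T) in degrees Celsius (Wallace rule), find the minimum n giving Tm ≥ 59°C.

First 17 bases: CTCGGATGGCTCGCACC → Tm = 58°C (< 59°C)
First 18 bases: CTCGGATGGCTCGCACCA → Tm = 60°C (≥ 59°C)
Since every base adds ≥2°C, Tm only increases with n, so the threshold is first crossed at n = 18.

n = 18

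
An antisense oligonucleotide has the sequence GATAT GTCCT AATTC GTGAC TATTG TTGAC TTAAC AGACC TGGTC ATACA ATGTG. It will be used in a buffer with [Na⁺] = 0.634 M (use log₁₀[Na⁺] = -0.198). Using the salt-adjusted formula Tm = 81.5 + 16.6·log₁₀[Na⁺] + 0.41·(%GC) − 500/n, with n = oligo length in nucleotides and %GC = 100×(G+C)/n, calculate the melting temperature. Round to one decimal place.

Length n = 55. Counting bases: A=15, C=10, T=19, G=11
G+C = 21, so %GC = 21/55 × 100 = 38.182%
Salt term: 16.6 × (-0.198) = -3.287
GC term: 0.41 × 38.182 = 15.655; length term: −500/55 = −9.091
Tm = 81.5 + (-3.287) + 15.655 − 9.091 = 84.777 → 84.8°C

84.8°C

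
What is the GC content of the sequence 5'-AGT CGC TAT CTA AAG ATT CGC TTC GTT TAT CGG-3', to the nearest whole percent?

42%

G=7, C=7, T=12, A=7
G+C = 7 + 7 = 14 out of 33 bases
%GC = 14/33 × 100 = 42.42% ≈ 42%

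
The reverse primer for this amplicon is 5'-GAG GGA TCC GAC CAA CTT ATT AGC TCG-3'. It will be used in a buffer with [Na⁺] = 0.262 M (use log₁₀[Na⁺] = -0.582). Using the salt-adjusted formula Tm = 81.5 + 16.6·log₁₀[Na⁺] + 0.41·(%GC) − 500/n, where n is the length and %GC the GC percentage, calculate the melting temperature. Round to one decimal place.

74.6°C

Length n = 27. Base counts: C=7, A=7, T=6, G=7
G+C = 14, so %GC = 14/27 × 100 = 51.852%
Salt term: 16.6 × (-0.582) = -9.661
GC term: 0.41 × 51.852 = 21.259; length term: −500/27 = −18.519
Tm = 81.5 + (-9.661) + 21.259 − 18.519 = 74.579 → 74.6°C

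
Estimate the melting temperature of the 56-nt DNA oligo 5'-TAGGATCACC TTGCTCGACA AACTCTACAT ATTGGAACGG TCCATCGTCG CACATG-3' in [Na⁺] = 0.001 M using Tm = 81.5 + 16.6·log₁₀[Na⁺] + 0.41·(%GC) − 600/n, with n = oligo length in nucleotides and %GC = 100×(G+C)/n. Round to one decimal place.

Length n = 56. Base counts: A=15, T=14, G=11, C=16
G+C = 27, so %GC = 27/56 × 100 = 48.214%
Salt term: 16.6 × (-3) = -49.8
GC term: 0.41 × 48.214 = 19.768; length term: −600/56 = −10.714
Tm = 81.5 + (-49.8) + 19.768 − 10.714 = 40.754 → 40.8°C

40.8°C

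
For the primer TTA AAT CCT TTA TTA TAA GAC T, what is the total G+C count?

Scanning the sequence gives A=8, G=1, C=3, T=10.
G+C = 1 + 3 = 4

4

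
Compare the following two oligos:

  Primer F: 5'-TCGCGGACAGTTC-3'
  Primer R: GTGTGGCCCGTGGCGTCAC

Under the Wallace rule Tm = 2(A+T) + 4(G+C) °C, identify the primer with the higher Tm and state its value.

Primer R, 66°C

Primer F: A+T=5, G+C=8 → Tm = 2(5)+4(8) = 42°C
Primer R: A+T=5, G+C=14 → Tm = 2(5)+4(14) = 66°C
42°C vs 66°C → primer R is higher.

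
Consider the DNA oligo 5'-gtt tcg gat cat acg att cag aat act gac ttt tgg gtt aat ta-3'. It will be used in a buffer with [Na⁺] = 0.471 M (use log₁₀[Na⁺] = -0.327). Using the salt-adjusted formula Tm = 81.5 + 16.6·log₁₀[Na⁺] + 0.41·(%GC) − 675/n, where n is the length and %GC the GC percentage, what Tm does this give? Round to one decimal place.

74.7°C

Length n = 44. Scanning the sequence gives G=9, C=6, T=17, A=12.
G+C = 15, so %GC = 15/44 × 100 = 34.091%
Salt term: 16.6 × (-0.327) = -5.428
GC term: 0.41 × 34.091 = 13.977; length term: −675/44 = −15.341
Tm = 81.5 + (-5.428) + 13.977 − 15.341 = 74.708 → 74.7°C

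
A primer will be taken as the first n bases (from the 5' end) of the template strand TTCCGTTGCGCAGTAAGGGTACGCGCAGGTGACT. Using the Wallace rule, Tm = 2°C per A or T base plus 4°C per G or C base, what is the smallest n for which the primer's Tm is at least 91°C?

First 28 bases: TTCCGTTGCGCAGTAAGGGTACGCGCAG → Tm = 90°C (< 91°C)
First 29 bases: TTCCGTTGCGCAGTAAGGGTACGCGCAGG → Tm = 94°C (≥ 91°C)
Since every base adds ≥2°C, Tm only increases with n, so the threshold is first crossed at n = 29.

n = 29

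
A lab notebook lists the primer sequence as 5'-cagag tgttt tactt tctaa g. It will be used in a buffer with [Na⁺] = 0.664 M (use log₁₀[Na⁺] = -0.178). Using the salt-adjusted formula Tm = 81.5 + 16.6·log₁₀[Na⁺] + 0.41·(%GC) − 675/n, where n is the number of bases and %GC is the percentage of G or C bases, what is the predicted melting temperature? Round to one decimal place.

Length n = 21. Scanning the sequence gives C=3, T=9, G=4, A=5.
G+C = 7, so %GC = 7/21 × 100 = 33.333%
Salt term: 16.6 × (-0.178) = -2.955
GC term: 0.41 × 33.333 = 13.667; length term: −675/21 = −32.143
Tm = 81.5 + (-2.955) + 13.667 − 32.143 = 60.069 → 60.1°C

60.1°C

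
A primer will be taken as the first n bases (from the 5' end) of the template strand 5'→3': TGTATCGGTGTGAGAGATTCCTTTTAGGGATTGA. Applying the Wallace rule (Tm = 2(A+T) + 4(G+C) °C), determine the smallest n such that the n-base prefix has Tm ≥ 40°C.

n = 14

First 13 bases: TGTATCGGTGTGA → Tm = 38°C (< 40°C)
First 14 bases: TGTATCGGTGTGAG → Tm = 42°C (≥ 40°C)
Since every base adds ≥2°C, Tm only increases with n, so the threshold is first crossed at n = 14.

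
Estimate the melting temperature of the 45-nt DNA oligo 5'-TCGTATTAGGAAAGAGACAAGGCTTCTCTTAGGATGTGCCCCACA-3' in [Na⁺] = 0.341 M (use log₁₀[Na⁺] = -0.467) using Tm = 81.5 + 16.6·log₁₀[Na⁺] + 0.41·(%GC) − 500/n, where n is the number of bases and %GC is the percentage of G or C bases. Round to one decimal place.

81.8°C

Length n = 45. Counting bases: C=10, T=11, G=11, A=13
G+C = 21, so %GC = 21/45 × 100 = 46.667%
Salt term: 16.6 × (-0.467) = -7.752
GC term: 0.41 × 46.667 = 19.133; length term: −500/45 = −11.111
Tm = 81.5 + (-7.752) + 19.133 − 11.111 = 81.77 → 81.8°C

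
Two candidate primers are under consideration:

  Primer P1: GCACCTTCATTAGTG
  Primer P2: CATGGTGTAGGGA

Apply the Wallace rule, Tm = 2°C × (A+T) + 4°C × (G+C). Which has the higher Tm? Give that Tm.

Primer P1: A+T=8, G+C=7 → Tm = 2(8)+4(7) = 44°C
Primer P2: A+T=6, G+C=7 → Tm = 2(6)+4(7) = 40°C
44°C vs 40°C → primer P1 is higher.

Primer P1, 44°C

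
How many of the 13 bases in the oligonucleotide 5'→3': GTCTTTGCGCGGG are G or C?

Scanning the sequence gives A=0, G=6, C=3, T=4.
Total G or C: 6 + 3 = 9

9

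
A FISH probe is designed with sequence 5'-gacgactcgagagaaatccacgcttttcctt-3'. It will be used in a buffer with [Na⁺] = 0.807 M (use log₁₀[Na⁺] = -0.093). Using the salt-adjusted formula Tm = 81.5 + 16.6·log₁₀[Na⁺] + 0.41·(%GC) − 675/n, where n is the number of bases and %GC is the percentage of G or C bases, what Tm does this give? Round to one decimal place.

Length n = 31. G=6, T=8, A=8, C=9
G+C = 15, so %GC = 15/31 × 100 = 48.387%
Salt term: 16.6 × (-0.093) = -1.544
GC term: 0.41 × 48.387 = 19.839; length term: −675/31 = −21.774
Tm = 81.5 + (-1.544) + 19.839 − 21.774 = 78.021 → 78.0°C

78.0°C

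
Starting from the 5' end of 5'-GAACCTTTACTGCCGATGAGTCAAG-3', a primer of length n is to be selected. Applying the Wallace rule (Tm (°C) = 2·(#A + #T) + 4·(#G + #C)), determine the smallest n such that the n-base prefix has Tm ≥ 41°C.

n = 14

First 13 bases: GAACCTTTACTGC → Tm = 38°C (< 41°C)
First 14 bases: GAACCTTTACTGCC → Tm = 42°C (≥ 41°C)
Since every base adds ≥2°C, Tm only increases with n, so the threshold is first crossed at n = 14.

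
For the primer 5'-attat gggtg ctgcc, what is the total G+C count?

Base counts: T=5, G=5, C=3, A=2
Total G or C: 5 + 3 = 8

8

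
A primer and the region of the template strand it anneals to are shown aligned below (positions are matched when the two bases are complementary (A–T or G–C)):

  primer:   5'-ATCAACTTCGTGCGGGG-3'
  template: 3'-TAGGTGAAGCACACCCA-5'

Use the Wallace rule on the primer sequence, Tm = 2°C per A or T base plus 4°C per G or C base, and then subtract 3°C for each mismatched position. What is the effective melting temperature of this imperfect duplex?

45°C

Primer base counts: A=3, T=4, G=6, C=4 → A+T=7, G+C=10
Perfect-match Tm = 2(7) + 4(10) = 14 + 40 = 54°C
Mismatches (positions where the bases are not complementary): 3 (at positions 4, 13, 17)
Effective Tm = 54 − 3×3 = 54 − 9 = 45°C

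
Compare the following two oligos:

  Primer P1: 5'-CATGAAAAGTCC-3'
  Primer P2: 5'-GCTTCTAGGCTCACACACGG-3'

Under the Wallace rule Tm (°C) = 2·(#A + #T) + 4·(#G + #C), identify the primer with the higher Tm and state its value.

Primer P1: A+T=7, G+C=5 → Tm = 2(7)+4(5) = 34°C
Primer P2: A+T=8, G+C=12 → Tm = 2(8)+4(12) = 64°C
34°C vs 64°C → primer P2 is higher.

Primer P2, 64°C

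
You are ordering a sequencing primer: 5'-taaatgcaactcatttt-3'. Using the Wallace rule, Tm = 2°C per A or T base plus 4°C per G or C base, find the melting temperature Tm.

G=1, A=6, C=3, T=7
So N_AT = 13 and N_GC = 4.
Tm = 4·4 + 2·13 = 16 + 26 = 42°C

42°C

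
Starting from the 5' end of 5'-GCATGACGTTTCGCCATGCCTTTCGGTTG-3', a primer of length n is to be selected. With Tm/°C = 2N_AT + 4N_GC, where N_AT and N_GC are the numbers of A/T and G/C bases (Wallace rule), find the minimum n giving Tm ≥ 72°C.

First 23 bases: GCATGACGTTTCGCCATGCCTTT → Tm = 70°C (< 72°C)
First 24 bases: GCATGACGTTTCGCCATGCCTTTC → Tm = 74°C (≥ 72°C)
Since every base adds ≥2°C, Tm only increases with n, so the threshold is first crossed at n = 24.

n = 24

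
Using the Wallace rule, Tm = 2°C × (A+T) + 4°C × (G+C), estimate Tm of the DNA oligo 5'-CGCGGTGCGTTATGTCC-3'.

G=6, A=1, C=5, T=5
AT pairs contribute 6, GC pairs contribute 11.
Tm = 2(6) + 4(11) = 12 + 44 = 56°C

56°C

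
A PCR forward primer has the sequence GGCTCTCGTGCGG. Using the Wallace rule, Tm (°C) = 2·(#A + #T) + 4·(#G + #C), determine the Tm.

46°C

T=3, G=6, C=4, A=0
So N_AT = 3 and N_GC = 10.
Tm = 2×3 + 4×10 = 46°C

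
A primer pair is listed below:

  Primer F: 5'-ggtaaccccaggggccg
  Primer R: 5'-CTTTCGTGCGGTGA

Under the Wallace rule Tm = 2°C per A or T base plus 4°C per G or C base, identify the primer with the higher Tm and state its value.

Primer F: A+T=4, G+C=13 → Tm = 2(4)+4(13) = 60°C
Primer R: A+T=6, G+C=8 → Tm = 2(6)+4(8) = 44°C
60°C vs 44°C → primer F is higher.

Primer F, 60°C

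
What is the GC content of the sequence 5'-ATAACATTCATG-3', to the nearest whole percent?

Base counts: A=5, T=4, G=1, C=2
G+C = 1 + 2 = 3 out of 12 bases
%GC = 3/12 × 100 = 25% ≈ 25%

25%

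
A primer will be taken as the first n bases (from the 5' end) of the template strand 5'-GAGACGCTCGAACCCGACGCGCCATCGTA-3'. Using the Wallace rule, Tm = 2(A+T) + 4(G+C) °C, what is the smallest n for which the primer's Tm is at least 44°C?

First 13 bases: GAGACGCTCGAAC → Tm = 42°C (< 44°C)
First 14 bases: GAGACGCTCGAACC → Tm = 46°C (≥ 44°C)
Since every base adds ≥2°C, Tm only increases with n, so the threshold is first crossed at n = 14.

n = 14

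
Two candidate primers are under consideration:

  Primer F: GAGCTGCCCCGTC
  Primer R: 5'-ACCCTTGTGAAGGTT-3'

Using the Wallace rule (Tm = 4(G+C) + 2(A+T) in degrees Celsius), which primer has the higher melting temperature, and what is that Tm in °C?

Primer F, 46°C

Primer F: A+T=3, G+C=10 → Tm = 2(3)+4(10) = 46°C
Primer R: A+T=8, G+C=7 → Tm = 2(8)+4(7) = 44°C
46°C vs 44°C → primer F is higher.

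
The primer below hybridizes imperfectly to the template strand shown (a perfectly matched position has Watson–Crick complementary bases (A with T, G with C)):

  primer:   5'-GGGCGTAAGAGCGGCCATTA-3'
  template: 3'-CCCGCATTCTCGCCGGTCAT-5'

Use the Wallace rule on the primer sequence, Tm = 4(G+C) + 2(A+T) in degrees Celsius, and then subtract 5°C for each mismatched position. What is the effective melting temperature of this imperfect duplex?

Primer base counts: A=5, T=3, G=8, C=4 → A+T=8, G+C=12
Perfect-match Tm = 2(8) + 4(12) = 16 + 48 = 64°C
Mismatches (positions where the bases are not complementary): 1 (at position 18)
Effective Tm = 64 − 1×5 = 64 − 5 = 59°C

59°C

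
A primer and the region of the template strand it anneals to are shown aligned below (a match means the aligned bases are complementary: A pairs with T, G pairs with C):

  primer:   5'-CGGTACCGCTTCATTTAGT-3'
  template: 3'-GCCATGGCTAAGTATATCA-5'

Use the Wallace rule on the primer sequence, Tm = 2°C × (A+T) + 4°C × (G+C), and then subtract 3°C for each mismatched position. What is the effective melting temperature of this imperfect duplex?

50°C

Primer base counts: A=3, T=7, G=4, C=5 → A+T=10, G+C=9
Perfect-match Tm = 2(10) + 4(9) = 20 + 36 = 56°C
Mismatches (positions where the bases are not complementary): 2 (at positions 9, 15)
Effective Tm = 56 − 2×3 = 56 − 6 = 50°C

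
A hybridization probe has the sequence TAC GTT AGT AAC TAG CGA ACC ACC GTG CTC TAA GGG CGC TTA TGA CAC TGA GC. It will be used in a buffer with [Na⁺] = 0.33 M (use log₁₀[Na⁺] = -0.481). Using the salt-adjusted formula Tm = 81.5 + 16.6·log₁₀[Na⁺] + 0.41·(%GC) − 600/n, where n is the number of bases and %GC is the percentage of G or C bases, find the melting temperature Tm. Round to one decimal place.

Length n = 53. Counting bases: C=14, A=14, T=12, G=13
G+C = 27, so %GC = 27/53 × 100 = 50.943%
Salt term: 16.6 × (-0.481) = -7.985
GC term: 0.41 × 50.943 = 20.887; length term: −600/53 = −11.321
Tm = 81.5 + (-7.985) + 20.887 − 11.321 = 83.081 → 83.1°C

83.1°C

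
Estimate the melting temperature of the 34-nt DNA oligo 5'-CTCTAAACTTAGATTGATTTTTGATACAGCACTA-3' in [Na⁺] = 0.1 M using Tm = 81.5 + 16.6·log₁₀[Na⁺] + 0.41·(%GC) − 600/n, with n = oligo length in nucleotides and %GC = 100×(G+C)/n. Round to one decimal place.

59.3°C

Length n = 34. Base counts: A=11, T=13, C=6, G=4
G+C = 10, so %GC = 10/34 × 100 = 29.412%
Salt term: 16.6 × (-1) = -16.6
GC term: 0.41 × 29.412 = 12.059; length term: −600/34 = −17.647
Tm = 81.5 + (-16.6) + 12.059 − 17.647 = 59.312 → 59.3°C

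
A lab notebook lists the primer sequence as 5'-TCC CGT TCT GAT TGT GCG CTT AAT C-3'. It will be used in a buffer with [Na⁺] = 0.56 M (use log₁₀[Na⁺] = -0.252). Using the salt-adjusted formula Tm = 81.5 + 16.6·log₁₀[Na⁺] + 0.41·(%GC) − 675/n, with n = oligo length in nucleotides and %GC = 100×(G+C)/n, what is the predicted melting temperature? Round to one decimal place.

Length n = 25. Counting bases: A=3, T=10, C=7, G=5
G+C = 12, so %GC = 12/25 × 100 = 48%
Salt term: 16.6 × (-0.252) = -4.183
GC term: 0.41 × 48 = 19.68; length term: −675/25 = −27
Tm = 81.5 + (-4.183) + 19.68 − 27 = 69.997 → 70.0°C

70.0°C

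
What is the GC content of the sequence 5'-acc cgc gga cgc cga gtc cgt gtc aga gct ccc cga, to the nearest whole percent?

72%

Scanning the sequence gives A=6, T=4, G=11, C=15.
G+C = 11 + 15 = 26 out of 36 bases
%GC = 26/36 × 100 = 72.22% ≈ 72%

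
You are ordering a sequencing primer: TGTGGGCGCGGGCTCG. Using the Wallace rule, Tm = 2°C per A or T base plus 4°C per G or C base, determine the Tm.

58°C

A=0, T=3, G=9, C=4
AT pairs contribute 3, GC pairs contribute 13.
Tm = 4·13 + 2·3 = 52 + 6 = 58°C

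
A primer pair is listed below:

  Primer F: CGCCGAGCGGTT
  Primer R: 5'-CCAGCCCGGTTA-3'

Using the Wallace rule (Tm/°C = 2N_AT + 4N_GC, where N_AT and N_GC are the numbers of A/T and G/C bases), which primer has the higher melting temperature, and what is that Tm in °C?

Primer F, 42°C

Primer F: A+T=3, G+C=9 → Tm = 2(3)+4(9) = 42°C
Primer R: A+T=4, G+C=8 → Tm = 2(4)+4(8) = 40°C
42°C vs 40°C → primer F is higher.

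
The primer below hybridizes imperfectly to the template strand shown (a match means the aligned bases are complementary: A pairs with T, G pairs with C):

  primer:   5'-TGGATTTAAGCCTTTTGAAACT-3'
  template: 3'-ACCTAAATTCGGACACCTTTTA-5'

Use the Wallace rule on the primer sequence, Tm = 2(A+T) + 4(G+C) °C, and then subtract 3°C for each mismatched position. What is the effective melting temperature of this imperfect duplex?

49°C

Primer base counts: A=6, T=9, G=4, C=3 → A+T=15, G+C=7
Perfect-match Tm = 2(15) + 4(7) = 30 + 28 = 58°C
Mismatches (positions where the bases are not complementary): 3 (at positions 14, 16, 21)
Effective Tm = 58 − 3×3 = 58 − 9 = 49°C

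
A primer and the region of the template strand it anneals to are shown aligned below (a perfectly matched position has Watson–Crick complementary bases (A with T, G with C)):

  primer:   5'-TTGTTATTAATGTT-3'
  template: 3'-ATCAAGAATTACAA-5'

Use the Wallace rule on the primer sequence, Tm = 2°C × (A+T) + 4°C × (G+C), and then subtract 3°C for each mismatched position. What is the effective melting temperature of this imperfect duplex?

Primer base counts: A=3, T=9, G=2, C=0 → A+T=12, G+C=2
Perfect-match Tm = 2(12) + 4(2) = 24 + 8 = 32°C
Mismatches (positions where the bases are not complementary): 2 (at positions 2, 6)
Effective Tm = 32 − 2×3 = 32 − 6 = 26°C

26°C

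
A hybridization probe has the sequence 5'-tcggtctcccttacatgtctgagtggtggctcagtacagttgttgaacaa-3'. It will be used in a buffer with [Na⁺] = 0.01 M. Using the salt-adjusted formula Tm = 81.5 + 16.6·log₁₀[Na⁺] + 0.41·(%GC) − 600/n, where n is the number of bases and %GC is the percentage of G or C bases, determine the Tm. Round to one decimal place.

Length n = 50. Base counts: G=13, A=10, C=11, T=16
G+C = 24, so %GC = 24/50 × 100 = 48%
Salt term: 16.6 × (-2) = -33.2
GC term: 0.41 × 48 = 19.68; length term: −600/50 = −12
Tm = 81.5 + (-33.2) + 19.68 − 12 = 55.98 → 56.0°C

56.0°C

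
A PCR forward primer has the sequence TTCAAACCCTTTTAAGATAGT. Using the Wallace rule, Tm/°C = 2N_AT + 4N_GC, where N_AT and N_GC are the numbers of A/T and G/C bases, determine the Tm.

Base counts: A=7, T=8, C=4, G=2
A+T = 15, G+C = 6
Tm = 2(15) + 4(6) = 30 + 24 = 54°C

54°C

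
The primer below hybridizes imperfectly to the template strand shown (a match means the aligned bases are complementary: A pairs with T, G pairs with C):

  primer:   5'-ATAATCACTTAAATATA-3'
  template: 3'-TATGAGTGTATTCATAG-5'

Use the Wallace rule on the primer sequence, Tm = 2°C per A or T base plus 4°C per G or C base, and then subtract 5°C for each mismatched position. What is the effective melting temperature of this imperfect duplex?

18°C

Primer base counts: A=9, T=6, G=0, C=2 → A+T=15, G+C=2
Perfect-match Tm = 2(15) + 4(2) = 30 + 8 = 38°C
Mismatches (positions where the bases are not complementary): 4 (at positions 4, 9, 13, 17)
Effective Tm = 38 − 4×5 = 38 − 20 = 18°C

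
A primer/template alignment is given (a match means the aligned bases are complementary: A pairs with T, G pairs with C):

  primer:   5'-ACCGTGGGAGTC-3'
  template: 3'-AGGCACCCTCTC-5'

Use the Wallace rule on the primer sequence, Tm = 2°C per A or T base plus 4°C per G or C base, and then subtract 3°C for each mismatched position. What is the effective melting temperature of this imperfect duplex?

Primer base counts: A=2, T=2, G=5, C=3 → A+T=4, G+C=8
Perfect-match Tm = 2(4) + 4(8) = 8 + 32 = 40°C
Mismatches (positions where the bases are not complementary): 3 (at positions 1, 11, 12)
Effective Tm = 40 − 3×3 = 40 − 9 = 31°C

31°C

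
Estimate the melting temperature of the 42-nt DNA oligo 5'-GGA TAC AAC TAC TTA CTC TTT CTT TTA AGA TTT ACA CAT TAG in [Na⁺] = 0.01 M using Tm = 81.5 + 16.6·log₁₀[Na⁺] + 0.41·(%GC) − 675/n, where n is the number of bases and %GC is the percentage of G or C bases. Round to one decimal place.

Length n = 42. Base counts: C=8, G=4, A=13, T=17
G+C = 12, so %GC = 12/42 × 100 = 28.571%
Salt term: 16.6 × (-2) = -33.2
GC term: 0.41 × 28.571 = 11.714; length term: −675/42 = −16.071
Tm = 81.5 + (-33.2) + 11.714 − 16.071 = 43.943 → 43.9°C

43.9°C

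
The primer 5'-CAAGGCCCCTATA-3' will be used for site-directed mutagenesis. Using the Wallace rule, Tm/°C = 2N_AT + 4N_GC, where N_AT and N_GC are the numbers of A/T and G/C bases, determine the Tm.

Base counts: G=2, C=5, T=2, A=4
So N_AT = 6 and N_GC = 7.
Tm = 4·7 + 2·6 = 28 + 12 = 40°C

40°C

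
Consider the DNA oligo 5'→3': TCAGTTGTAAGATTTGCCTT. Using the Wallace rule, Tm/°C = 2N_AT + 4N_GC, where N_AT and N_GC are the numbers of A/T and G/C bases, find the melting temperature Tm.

C=3, G=4, T=9, A=4
AT pairs contribute 13, GC pairs contribute 7.
Tm = 4·7 + 2·13 = 28 + 26 = 54°C

54°C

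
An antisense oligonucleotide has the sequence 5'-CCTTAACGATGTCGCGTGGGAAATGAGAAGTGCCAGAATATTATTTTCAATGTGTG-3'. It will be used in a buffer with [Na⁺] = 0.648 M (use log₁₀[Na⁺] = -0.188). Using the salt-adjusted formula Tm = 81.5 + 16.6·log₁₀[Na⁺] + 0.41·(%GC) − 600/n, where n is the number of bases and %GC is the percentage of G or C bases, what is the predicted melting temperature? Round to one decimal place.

Length n = 56. A=16, T=17, C=8, G=15
G+C = 23, so %GC = 23/56 × 100 = 41.071%
Salt term: 16.6 × (-0.188) = -3.121
GC term: 0.41 × 41.071 = 16.839; length term: −600/56 = −10.714
Tm = 81.5 + (-3.121) + 16.839 − 10.714 = 84.504 → 84.5°C

84.5°C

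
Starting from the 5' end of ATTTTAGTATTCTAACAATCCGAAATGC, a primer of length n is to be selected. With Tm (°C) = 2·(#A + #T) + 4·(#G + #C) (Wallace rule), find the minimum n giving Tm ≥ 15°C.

n = 7

First 6 bases: ATTTTA → Tm = 12°C (< 15°C)
First 7 bases: ATTTTAG → Tm = 16°C (≥ 15°C)
Each additional base adds 2°C (A/T) or 4°C (G/C), so Tm is non-decreasing in n; n = 7 is the first length to reach 15°C.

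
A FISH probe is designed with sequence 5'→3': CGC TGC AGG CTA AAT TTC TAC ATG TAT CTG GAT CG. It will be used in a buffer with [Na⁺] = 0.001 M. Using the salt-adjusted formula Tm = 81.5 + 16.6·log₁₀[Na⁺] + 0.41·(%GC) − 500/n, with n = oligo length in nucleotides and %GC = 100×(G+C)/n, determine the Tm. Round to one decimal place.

Length n = 35. Scanning the sequence gives G=8, C=8, T=11, A=8.
G+C = 16, so %GC = 16/35 × 100 = 45.714%
Salt term: 16.6 × (-3) = -49.8
GC term: 0.41 × 45.714 = 18.743; length term: −500/35 = −14.286
Tm = 81.5 + (-49.8) + 18.743 − 14.286 = 36.157 → 36.2°C

36.2°C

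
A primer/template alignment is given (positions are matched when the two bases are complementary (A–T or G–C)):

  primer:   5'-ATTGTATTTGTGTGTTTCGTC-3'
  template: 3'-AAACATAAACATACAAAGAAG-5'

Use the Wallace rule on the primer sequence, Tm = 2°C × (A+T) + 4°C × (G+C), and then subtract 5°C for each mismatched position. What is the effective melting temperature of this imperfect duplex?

41°C

Primer base counts: A=2, T=12, G=5, C=2 → A+T=14, G+C=7
Perfect-match Tm = 2(14) + 4(7) = 28 + 28 = 56°C
Mismatches (positions where the bases are not complementary): 3 (at positions 1, 12, 19)
Effective Tm = 56 − 3×5 = 56 − 15 = 41°C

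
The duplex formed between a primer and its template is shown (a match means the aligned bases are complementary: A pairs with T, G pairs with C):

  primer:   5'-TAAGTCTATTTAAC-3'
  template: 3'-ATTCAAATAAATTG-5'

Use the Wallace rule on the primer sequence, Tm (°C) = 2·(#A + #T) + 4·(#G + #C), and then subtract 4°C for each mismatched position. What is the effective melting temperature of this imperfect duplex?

30°C

Primer base counts: A=5, T=6, G=1, C=2 → A+T=11, G+C=3
Perfect-match Tm = 2(11) + 4(3) = 22 + 12 = 34°C
Mismatches (positions where the bases are not complementary): 1 (at position 6)
Effective Tm = 34 − 1×4 = 34 − 4 = 30°C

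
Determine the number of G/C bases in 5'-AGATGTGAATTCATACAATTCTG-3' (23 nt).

7

Scanning the sequence gives A=8, G=4, T=8, C=3.
Total G or C: 4 + 3 = 7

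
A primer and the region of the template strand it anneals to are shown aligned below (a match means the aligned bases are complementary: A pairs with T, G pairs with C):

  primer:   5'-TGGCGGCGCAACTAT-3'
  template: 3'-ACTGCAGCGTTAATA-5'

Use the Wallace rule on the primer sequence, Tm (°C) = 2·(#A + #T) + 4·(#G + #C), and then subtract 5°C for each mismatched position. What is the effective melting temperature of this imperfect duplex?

Primer base counts: A=3, T=3, G=5, C=4 → A+T=6, G+C=9
Perfect-match Tm = 2(6) + 4(9) = 12 + 36 = 48°C
Mismatches (positions where the bases are not complementary): 3 (at positions 3, 6, 12)
Effective Tm = 48 − 3×5 = 48 − 15 = 33°C

33°C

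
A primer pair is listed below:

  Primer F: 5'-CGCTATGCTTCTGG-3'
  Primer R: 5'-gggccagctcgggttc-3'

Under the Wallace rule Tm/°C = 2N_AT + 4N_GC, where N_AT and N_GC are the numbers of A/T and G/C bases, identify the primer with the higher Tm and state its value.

Primer R, 56°C

Primer F: A+T=6, G+C=8 → Tm = 2(6)+4(8) = 44°C
Primer R: A+T=4, G+C=12 → Tm = 2(4)+4(12) = 56°C
44°C vs 56°C → primer R is higher.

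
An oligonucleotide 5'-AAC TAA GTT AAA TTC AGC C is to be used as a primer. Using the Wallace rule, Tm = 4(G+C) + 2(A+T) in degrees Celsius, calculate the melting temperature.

50°C

Base counts: A=8, T=5, G=2, C=4
AT pairs contribute 13, GC pairs contribute 6.
Tm = 4·6 + 2·13 = 24 + 26 = 50°C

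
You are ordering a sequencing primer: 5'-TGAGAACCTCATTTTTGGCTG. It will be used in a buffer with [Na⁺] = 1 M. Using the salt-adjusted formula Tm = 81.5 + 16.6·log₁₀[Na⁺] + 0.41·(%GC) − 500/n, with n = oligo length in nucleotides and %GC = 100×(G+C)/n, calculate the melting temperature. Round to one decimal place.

75.3°C

Length n = 21. Scanning the sequence gives C=4, T=8, G=5, A=4.
G+C = 9, so %GC = 9/21 × 100 = 42.857%
Salt term: 16.6 × (0) = 0
GC term: 0.41 × 42.857 = 17.571; length term: −500/21 = −23.81
Tm = 81.5 + (0) + 17.571 − 23.81 = 75.261 → 75.3°C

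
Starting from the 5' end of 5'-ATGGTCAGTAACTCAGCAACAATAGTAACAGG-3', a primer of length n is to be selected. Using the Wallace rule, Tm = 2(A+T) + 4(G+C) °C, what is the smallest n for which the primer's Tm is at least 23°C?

n = 8

First 7 bases: ATGGTCA → Tm = 20°C (< 23°C)
First 8 bases: ATGGTCAG → Tm = 24°C (≥ 23°C)
Since every base adds ≥2°C, Tm only increases with n, so the threshold is first crossed at n = 8.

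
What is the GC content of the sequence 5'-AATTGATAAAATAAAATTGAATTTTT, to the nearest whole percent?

8%

Base counts: T=11, C=0, A=13, G=2
G+C = 2 + 0 = 2 out of 26 bases
%GC = 2/26 × 100 = 7.692% ≈ 8%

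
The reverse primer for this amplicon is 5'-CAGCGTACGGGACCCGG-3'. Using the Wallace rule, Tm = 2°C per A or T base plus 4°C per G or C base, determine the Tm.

Base counts: G=7, C=6, A=3, T=1
A+T = 4, G+C = 13
Tm = 2(4) + 4(13) = 8 + 52 = 60°C

60°C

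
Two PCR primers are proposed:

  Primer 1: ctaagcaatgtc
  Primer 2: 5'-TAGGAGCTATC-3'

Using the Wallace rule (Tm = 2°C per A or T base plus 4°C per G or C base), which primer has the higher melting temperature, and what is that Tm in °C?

Primer 1, 34°C

Primer 1: A+T=7, G+C=5 → Tm = 2(7)+4(5) = 34°C
Primer 2: A+T=6, G+C=5 → Tm = 2(6)+4(5) = 32°C
34°C vs 32°C → primer 1 is higher.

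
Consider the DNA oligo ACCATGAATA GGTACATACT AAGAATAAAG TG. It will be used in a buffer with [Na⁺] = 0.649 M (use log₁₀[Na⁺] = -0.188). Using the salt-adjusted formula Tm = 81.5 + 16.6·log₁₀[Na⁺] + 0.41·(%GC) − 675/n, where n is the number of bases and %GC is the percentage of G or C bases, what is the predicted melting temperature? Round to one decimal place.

Length n = 32. Base counts: C=4, A=15, T=7, G=6
G+C = 10, so %GC = 10/32 × 100 = 31.25%
Salt term: 16.6 × (-0.188) = -3.121
GC term: 0.41 × 31.25 = 12.812; length term: −675/32 = −21.094
Tm = 81.5 + (-3.121) + 12.812 − 21.094 = 70.097 → 70.1°C

70.1°C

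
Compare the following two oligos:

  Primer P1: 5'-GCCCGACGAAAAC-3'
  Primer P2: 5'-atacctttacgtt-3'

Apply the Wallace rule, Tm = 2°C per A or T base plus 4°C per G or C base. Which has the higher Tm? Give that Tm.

Primer P1: A+T=5, G+C=8 → Tm = 2(5)+4(8) = 42°C
Primer P2: A+T=9, G+C=4 → Tm = 2(9)+4(4) = 34°C
42°C vs 34°C → primer P1 is higher.

Primer P1, 42°C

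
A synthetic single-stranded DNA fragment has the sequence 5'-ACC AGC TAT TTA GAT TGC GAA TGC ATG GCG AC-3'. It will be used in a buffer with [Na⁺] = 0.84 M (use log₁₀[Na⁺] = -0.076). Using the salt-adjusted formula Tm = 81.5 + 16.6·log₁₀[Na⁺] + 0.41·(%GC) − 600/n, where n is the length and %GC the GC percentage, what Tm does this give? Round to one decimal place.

80.7°C

Length n = 32. Base counts: T=8, A=9, G=8, C=7
G+C = 15, so %GC = 15/32 × 100 = 46.875%
Salt term: 16.6 × (-0.076) = -1.262
GC term: 0.41 × 46.875 = 19.219; length term: −600/32 = −18.75
Tm = 81.5 + (-1.262) + 19.219 − 18.75 = 80.707 → 80.7°C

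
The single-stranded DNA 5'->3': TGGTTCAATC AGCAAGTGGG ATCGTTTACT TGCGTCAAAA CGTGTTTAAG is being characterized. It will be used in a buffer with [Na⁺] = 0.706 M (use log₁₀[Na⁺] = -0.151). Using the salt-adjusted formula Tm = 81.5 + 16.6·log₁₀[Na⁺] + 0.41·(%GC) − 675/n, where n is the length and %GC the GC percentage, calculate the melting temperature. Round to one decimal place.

Length n = 50. Base counts: T=16, C=8, G=13, A=13
G+C = 21, so %GC = 21/50 × 100 = 42%
Salt term: 16.6 × (-0.151) = -2.507
GC term: 0.41 × 42 = 17.22; length term: −675/50 = −13.5
Tm = 81.5 + (-2.507) + 17.22 − 13.5 = 82.713 → 82.7°C

82.7°C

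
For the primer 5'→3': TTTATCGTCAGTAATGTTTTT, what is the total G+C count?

5

G=3, A=4, T=12, C=2
G+C = 3 + 2 = 5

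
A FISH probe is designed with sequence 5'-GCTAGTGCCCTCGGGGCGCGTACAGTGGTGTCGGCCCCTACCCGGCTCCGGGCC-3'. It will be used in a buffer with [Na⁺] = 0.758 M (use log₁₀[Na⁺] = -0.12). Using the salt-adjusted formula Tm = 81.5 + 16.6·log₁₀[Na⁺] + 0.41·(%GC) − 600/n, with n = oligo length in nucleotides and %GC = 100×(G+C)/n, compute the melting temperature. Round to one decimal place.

Length n = 54. Scanning the sequence gives A=4, C=21, G=20, T=9.
G+C = 41, so %GC = 41/54 × 100 = 75.926%
Salt term: 16.6 × (-0.12) = -1.992
GC term: 0.41 × 75.926 = 31.13; length term: −600/54 = −11.111
Tm = 81.5 + (-1.992) + 31.13 − 11.111 = 99.527 → 99.5°C

99.5°C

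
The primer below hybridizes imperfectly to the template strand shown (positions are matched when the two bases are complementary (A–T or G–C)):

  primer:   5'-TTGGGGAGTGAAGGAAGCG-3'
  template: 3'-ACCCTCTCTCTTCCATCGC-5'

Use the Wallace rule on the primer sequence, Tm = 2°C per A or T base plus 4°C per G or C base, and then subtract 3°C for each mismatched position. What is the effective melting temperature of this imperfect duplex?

48°C

Primer base counts: A=5, T=3, G=10, C=1 → A+T=8, G+C=11
Perfect-match Tm = 2(8) + 4(11) = 16 + 44 = 60°C
Mismatches (positions where the bases are not complementary): 4 (at positions 2, 5, 9, 15)
Effective Tm = 60 − 4×3 = 60 − 12 = 48°C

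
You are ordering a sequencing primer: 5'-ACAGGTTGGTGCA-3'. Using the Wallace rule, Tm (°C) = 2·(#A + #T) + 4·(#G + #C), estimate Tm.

Counting bases: C=2, T=3, A=3, G=5
A+T = 6, G+C = 7
Tm = 2(6) + 4(7) = 12 + 28 = 40°C

40°C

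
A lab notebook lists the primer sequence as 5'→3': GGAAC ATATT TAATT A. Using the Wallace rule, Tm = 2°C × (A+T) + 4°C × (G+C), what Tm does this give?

38°C

A=7, C=1, G=2, T=6
So N_AT = 13 and N_GC = 3.
Tm = 4·3 + 2·13 = 12 + 26 = 38°C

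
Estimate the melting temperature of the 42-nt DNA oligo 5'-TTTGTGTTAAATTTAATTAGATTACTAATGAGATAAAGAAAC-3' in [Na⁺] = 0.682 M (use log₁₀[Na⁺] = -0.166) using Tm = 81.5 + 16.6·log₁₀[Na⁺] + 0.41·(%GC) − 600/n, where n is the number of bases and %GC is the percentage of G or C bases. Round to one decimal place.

72.3°C

Length n = 42. A=18, G=6, C=2, T=16
G+C = 8, so %GC = 8/42 × 100 = 19.048%
Salt term: 16.6 × (-0.166) = -2.756
GC term: 0.41 × 19.048 = 7.81; length term: −600/42 = −14.286
Tm = 81.5 + (-2.756) + 7.81 − 14.286 = 72.268 → 72.3°C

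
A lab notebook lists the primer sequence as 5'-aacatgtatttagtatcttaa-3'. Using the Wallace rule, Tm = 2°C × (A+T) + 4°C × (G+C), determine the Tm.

50°C

Base counts: A=8, C=2, G=2, T=9
AT pairs contribute 17, GC pairs contribute 4.
Tm = 4·4 + 2·17 = 16 + 34 = 50°C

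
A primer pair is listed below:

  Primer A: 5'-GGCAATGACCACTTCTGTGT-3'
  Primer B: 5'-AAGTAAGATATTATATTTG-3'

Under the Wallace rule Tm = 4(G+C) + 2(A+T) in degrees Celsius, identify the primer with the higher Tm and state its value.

Primer A: A+T=10, G+C=10 → Tm = 2(10)+4(10) = 60°C
Primer B: A+T=16, G+C=3 → Tm = 2(16)+4(3) = 44°C
60°C vs 44°C → primer A is higher.

Primer A, 60°C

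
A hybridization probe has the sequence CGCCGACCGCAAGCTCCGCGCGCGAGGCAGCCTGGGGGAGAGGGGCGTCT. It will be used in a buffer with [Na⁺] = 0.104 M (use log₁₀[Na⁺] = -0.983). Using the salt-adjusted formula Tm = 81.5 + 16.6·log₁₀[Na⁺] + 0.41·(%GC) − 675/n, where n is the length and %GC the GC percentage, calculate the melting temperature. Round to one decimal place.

83.7°C

Length n = 50. Counting bases: C=17, T=4, G=22, A=7
G+C = 39, so %GC = 39/50 × 100 = 78%
Salt term: 16.6 × (-0.983) = -16.318
GC term: 0.41 × 78 = 31.98; length term: −675/50 = −13.5
Tm = 81.5 + (-16.318) + 31.98 − 13.5 = 83.662 → 83.7°C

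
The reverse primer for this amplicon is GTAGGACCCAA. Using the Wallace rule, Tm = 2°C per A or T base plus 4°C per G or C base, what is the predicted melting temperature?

T=1, G=3, C=3, A=4
AT pairs contribute 5, GC pairs contribute 6.
Tm = 2(5) + 4(6) = 10 + 24 = 34°C

34°C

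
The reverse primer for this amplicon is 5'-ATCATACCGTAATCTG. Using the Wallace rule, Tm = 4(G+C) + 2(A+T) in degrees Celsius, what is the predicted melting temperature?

Base counts: A=5, T=5, G=2, C=4
A+T = 10, G+C = 6
Tm = 2×10 + 4×6 = 44°C

44°C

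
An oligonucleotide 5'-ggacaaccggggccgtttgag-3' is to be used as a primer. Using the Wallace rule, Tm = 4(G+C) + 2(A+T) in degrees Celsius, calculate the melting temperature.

70°C

T=3, A=4, C=5, G=9
A+T = 7, G+C = 14
Tm = 4·14 + 2·7 = 56 + 14 = 70°C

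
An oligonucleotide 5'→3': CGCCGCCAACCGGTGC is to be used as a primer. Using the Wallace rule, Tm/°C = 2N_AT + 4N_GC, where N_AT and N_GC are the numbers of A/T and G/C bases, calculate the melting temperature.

58°C

A=2, G=5, T=1, C=8
A+T = 3, G+C = 13
Tm = 2×3 + 4×13 = 58°C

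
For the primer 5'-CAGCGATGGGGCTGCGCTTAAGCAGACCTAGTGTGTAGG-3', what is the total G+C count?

23

Base counts: G=15, A=8, T=8, C=8
Total G or C: 15 + 8 = 23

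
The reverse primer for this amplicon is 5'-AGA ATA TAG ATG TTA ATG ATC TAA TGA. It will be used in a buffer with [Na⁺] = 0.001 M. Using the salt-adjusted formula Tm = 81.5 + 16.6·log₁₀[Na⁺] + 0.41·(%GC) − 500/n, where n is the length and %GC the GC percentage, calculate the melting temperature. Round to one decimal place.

Length n = 27. Counting bases: G=5, A=12, C=1, T=9
G+C = 6, so %GC = 6/27 × 100 = 22.222%
Salt term: 16.6 × (-3) = -49.8
GC term: 0.41 × 22.222 = 9.111; length term: −500/27 = −18.519
Tm = 81.5 + (-49.8) + 9.111 − 18.519 = 22.292 → 22.3°C

22.3°C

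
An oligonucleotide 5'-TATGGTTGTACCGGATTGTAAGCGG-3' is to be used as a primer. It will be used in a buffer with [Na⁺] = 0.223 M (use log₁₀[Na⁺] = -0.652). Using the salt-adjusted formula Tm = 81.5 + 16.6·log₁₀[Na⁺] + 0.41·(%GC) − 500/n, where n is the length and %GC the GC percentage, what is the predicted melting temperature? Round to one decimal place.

Length n = 25. G=9, A=5, C=3, T=8
G+C = 12, so %GC = 12/25 × 100 = 48%
Salt term: 16.6 × (-0.652) = -10.823
GC term: 0.41 × 48 = 19.68; length term: −500/25 = −20
Tm = 81.5 + (-10.823) + 19.68 − 20 = 70.357 → 70.4°C

70.4°C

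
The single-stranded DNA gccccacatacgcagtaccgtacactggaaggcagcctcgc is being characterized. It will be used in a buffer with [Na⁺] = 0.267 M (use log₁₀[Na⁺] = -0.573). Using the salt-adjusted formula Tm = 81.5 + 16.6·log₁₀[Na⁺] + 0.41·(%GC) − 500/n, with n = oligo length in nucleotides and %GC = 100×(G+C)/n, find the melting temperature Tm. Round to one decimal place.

Length n = 41. Scanning the sequence gives C=16, T=5, G=10, A=10.
G+C = 26, so %GC = 26/41 × 100 = 63.415%
Salt term: 16.6 × (-0.573) = -9.512
GC term: 0.41 × 63.415 = 26; length term: −500/41 = −12.195
Tm = 81.5 + (-9.512) + 26 − 12.195 = 85.793 → 85.8°C

85.8°C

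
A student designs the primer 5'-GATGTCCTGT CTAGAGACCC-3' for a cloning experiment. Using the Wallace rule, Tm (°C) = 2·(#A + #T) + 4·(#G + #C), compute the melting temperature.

Counting bases: T=5, A=4, C=6, G=5
A+T = 9, G+C = 11
Tm = 2×9 + 4×11 = 62°C

62°C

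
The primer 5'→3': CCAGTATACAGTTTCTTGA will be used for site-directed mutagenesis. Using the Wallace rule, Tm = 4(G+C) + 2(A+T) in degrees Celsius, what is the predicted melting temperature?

Counting bases: A=5, C=4, G=3, T=7
A+T = 12, G+C = 7
Tm = 2(12) + 4(7) = 24 + 28 = 52°C

52°C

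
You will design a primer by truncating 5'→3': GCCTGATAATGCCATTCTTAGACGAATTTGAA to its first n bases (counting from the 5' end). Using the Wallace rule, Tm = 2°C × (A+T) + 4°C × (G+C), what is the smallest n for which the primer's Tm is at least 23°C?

n = 8

First 7 bases: GCCTGAT → Tm = 22°C (< 23°C)
First 8 bases: GCCTGATA → Tm = 24°C (≥ 23°C)
Each additional base adds 2°C (A/T) or 4°C (G/C), so Tm is non-decreasing in n; n = 8 is the first length to reach 23°C.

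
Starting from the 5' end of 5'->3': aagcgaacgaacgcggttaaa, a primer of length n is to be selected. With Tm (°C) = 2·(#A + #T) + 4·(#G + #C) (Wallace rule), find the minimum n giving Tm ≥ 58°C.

n = 19

First 18 bases: AAGCGAACGAACGCGGTT → Tm = 56°C (< 58°C)
First 19 bases: AAGCGAACGAACGCGGTTA → Tm = 58°C (≥ 58°C)
Each additional base adds 2°C (A/T) or 4°C (G/C), so Tm is non-decreasing in n; n = 19 is the first length to reach 58°C.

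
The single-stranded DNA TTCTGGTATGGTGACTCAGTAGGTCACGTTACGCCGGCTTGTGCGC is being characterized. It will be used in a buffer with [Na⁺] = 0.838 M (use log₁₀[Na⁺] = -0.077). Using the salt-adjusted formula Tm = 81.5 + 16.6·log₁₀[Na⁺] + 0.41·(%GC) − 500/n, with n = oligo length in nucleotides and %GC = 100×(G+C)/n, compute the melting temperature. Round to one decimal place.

92.5°C

Length n = 46. Base counts: G=15, A=6, C=11, T=14
G+C = 26, so %GC = 26/46 × 100 = 56.522%
Salt term: 16.6 × (-0.077) = -1.278
GC term: 0.41 × 56.522 = 23.174; length term: −500/46 = −10.87
Tm = 81.5 + (-1.278) + 23.174 − 10.87 = 92.526 → 92.5°C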